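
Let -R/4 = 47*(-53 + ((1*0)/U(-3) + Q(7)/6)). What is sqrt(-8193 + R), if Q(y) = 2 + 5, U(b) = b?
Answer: 7*sqrt(285)/3 ≈ 39.391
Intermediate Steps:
Q(y) = 7
R = 29234/3 (R = -188*(-53 + ((1*0)/(-3) + 7/6)) = -188*(-53 + (0*(-1/3) + 7*(1/6))) = -188*(-53 + (0 + 7/6)) = -188*(-53 + 7/6) = -188*(-311)/6 = -4*(-14617/6) = 29234/3 ≈ 9744.7)
sqrt(-8193 + R) = sqrt(-8193 + 29234/3) = sqrt(4655/3) = 7*sqrt(285)/3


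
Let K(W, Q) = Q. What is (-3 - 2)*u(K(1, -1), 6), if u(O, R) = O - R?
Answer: 35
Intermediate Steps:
(-3 - 2)*u(K(1, -1), 6) = (-3 - 2)*(-1 - 1*6) = -5*(-1 - 6) = -5*(-7) = 35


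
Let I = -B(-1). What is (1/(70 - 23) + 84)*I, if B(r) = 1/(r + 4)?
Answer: -3949/141 ≈ -28.007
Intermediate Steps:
B(r) = 1/(4 + r)
I = -⅓ (I = -1/(4 - 1) = -1/3 = -1*⅓ = -⅓ ≈ -0.33333)
(1/(70 - 23) + 84)*I = (1/(70 - 23) + 84)*(-⅓) = (1/47 + 84)*(-⅓) = (3949/47)*(-⅓) = -3949/141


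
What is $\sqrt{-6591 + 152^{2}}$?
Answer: $7 \sqrt{337} \approx 128.5$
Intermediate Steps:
$\sqrt{-6591 + 152^{2}} = \sqrt{-6591 + 23104} = \sqrt{16513} = 7 \sqrt{337}$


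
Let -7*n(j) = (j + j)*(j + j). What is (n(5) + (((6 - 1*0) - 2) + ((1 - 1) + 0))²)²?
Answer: 144/49 ≈ 2.9388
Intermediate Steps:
n(j) = -4*j²/7 (n(j) = -(j + j)*(j + j)/7 = -2*j*2*j/7 = -4*j²/7)
(n(5) + (((6 - 1*0) - 2) + ((1 - 1) + 0))²)² = (-4/7*5² + (((6 - 1*0) - 2) + ((1 - 1) + 0))²)² = (-4/7*25 + (((6 + 0) - 2) + (0 + 0))²)² = (-100/7 + ((6 - 2) + 0)²)² = (-100/7 + (4 + 0)²)² = (-100/7 + 4²)² = (-100/7 + 16)² = (12/7)² = 144/49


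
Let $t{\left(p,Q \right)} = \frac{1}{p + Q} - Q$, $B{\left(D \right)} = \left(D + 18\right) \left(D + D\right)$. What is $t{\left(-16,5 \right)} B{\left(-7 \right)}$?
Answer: $784$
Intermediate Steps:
$B{\left(D \right)} = 2 D \left(18 + D\right)$ ($B{\left(D \right)} = \left(18 + D\right) 2 D = 2 D \left(18 + D\right)$)
$t{\left(p,Q \right)} = \frac{1}{Q + p} - Q$
$t{\left(-16,5 \right)} B{\left(-7 \right)} = \frac{1 - 5^{2} - 5 \left(-16\right)}{5 - 16} \cdot 2 \left(-7\right) \left(18 - 7\right) = \frac{1 - 25 + 80}{-11} \cdot 2 \left(-7\right) 11 = - \frac{1 - 25 + 80}{11} \left(-154\right) = \left(- \frac{1}{11}\right) 56 \left(-154\right) = \left(- \frac{56}{11}\right) \left(-154\right) = 784$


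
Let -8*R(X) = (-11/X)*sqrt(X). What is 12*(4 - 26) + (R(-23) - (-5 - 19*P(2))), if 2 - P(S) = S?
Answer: -259 - 11*I*sqrt(23)/184 ≈ -259.0 - 0.28671*I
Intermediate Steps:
P(S) = 2 - S
R(X) = 11/(8*sqrt(X)) (R(X) = -(-11/X)*sqrt(X)/8 = -(-11)/(8*sqrt(X)) = 11/(8*sqrt(X)))
12*(4 - 26) + (R(-23) - (-5 - 19*P(2))) = 12*(4 - 26) + (11/(8*sqrt(-23)) - (-5 - 19*(2 - 1*2))) = 12*(-22) + (11*(-I*sqrt(23)/23)/8 - (-5 - 19*(2 - 2))) = -264 + (-11*I*sqrt(23)/184 - (-5 - 19*0)) = -264 + (-11*I*sqrt(23)/184 - (-5 + 0)) = -264 + (-11*I*sqrt(23)/184 - 1*(-5)) = -264 + (-11*I*sqrt(23)/184 + 5) = -264 + (5 - 11*I*sqrt(23)/184) = -259 - 11*I*sqrt(23)/184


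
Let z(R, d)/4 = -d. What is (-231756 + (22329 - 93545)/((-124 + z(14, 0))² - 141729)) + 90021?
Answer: -17908571239/126353 ≈ -1.4173e+5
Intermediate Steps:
z(R, d) = -4*d (z(R, d) = 4*(-d) = -4*d)
(-231756 + (22329 - 93545)/((-124 + z(14, 0))² - 141729)) + 90021 = (-231756 + (22329 - 93545)/((-124 - 4*0)² - 141729)) + 90021 = (-231756 - 71216/((-124 + 0)² - 141729)) + 90021 = (-231756 - 71216/((-124)² - 141729)) + 90021 = (-231756 - 71216/(15376 - 141729)) + 90021 = (-231756 - 71216/(-126353)) + 90021 = (-231756 - 71216*(-1/126353)) + 90021 = (-231756 + 71216/126353) + 90021 = -29282994652/126353 + 90021 = -17908571239/126353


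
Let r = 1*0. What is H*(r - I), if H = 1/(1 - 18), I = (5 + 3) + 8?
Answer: 16/17 ≈ 0.94118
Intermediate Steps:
I = 16 (I = 8 + 8 = 16)
r = 0
H = -1/17 (H = 1/(-17) = -1/17 ≈ -0.058824)
H*(r - I) = -(0 - 1*16)/17 = -(0 - 16)/17 = -1/17*(-16) = 16/17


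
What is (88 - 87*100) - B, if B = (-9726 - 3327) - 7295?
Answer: 11736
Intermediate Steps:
B = -20348 (B = -13053 - 7295 = -20348)
(88 - 87*100) - B = (88 - 87*100) - 1*(-20348) = (88 - 8700) + 20348 = -8612 + 20348 = 11736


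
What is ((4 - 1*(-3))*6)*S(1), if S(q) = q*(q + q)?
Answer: 84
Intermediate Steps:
S(q) = 2*q² (S(q) = q*(2*q) = 2*q²)
((4 - 1*(-3))*6)*S(1) = ((4 - 1*(-3))*6)*(2*1²) = ((4 + 3)*6)*(2*1) = (7*6)*2 = 42*2 = 84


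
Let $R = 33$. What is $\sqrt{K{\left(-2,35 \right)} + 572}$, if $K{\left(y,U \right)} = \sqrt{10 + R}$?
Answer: $\sqrt{572 + \sqrt{43}} \approx 24.053$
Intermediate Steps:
$K{\left(y,U \right)} = \sqrt{43}$ ($K{\left(y,U \right)} = \sqrt{10 + 33} = \sqrt{43}$)
$\sqrt{K{\left(-2,35 \right)} + 572} = \sqrt{\sqrt{43} + 572} = \sqrt{572 + \sqrt{43}}$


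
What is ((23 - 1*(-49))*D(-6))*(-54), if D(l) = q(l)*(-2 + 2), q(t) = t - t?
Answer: 0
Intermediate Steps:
q(t) = 0
D(l) = 0 (D(l) = 0*(-2 + 2) = 0*0 = 0)
((23 - 1*(-49))*D(-6))*(-54) = ((23 - 1*(-49))*0)*(-54) = ((23 + 49)*0)*(-54) = (72*0)*(-54) = 0*(-54) = 0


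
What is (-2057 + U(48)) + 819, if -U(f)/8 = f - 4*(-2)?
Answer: -1686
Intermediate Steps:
U(f) = -64 - 8*f (U(f) = -8*(f - 4*(-2)) = -8*(f + 8) = -8*(8 + f) = -64 - 8*f)
(-2057 + U(48)) + 819 = (-2057 + (-64 - 8*48)) + 819 = (-2057 + (-64 - 384)) + 819 = (-2057 - 448) + 819 = -2505 + 819 = -1686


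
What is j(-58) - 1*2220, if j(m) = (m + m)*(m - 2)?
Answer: 4740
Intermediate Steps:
j(m) = 2*m*(-2 + m) (j(m) = (2*m)*(-2 + m) = 2*m*(-2 + m))
j(-58) - 1*2220 = 2*(-58)*(-2 - 58) - 1*2220 = 2*(-58)*(-60) - 2220 = 6960 - 2220 = 4740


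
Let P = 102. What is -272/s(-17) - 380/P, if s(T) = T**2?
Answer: -14/3 ≈ -4.6667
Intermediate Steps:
-272/s(-17) - 380/P = -272/((-17)**2) - 380/102 = -272/289 - 380*1/102 = -272*1/289 - 190/51 = -16/17 - 190/51 = -14/3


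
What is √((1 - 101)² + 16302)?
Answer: √26302 ≈ 162.18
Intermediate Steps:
√((1 - 101)² + 16302) = √((-100)² + 16302) = √(10000 + 16302) = √26302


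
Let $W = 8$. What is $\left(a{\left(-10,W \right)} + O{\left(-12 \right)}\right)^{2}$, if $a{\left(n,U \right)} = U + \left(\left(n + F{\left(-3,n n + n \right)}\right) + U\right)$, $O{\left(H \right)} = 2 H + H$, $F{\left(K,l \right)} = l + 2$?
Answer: $3844$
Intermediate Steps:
$F{\left(K,l \right)} = 2 + l$
$O{\left(H \right)} = 3 H$
$a{\left(n,U \right)} = 2 + n^{2} + 2 U + 2 n$ ($a{\left(n,U \right)} = U + \left(\left(n + \left(2 + \left(n n + n\right)\right)\right) + U\right) = U + \left(\left(n + \left(2 + \left(n^{2} + n\right)\right)\right) + U\right) = U + \left(\left(n + \left(2 + \left(n + n^{2}\right)\right)\right) + U\right) = U + \left(\left(n + \left(2 + n + n^{2}\right)\right) + U\right) = U + \left(\left(2 + n^{2} + 2 n\right) + U\right) = U + \left(2 + U + n^{2} + 2 n\right) = 2 + n^{2} + 2 U + 2 n$)
$\left(a{\left(-10,W \right)} + O{\left(-12 \right)}\right)^{2} = \left(\left(2 - 10 + 2 \cdot 8 - 10 \left(1 - 10\right)\right) + 3 \left(-12\right)\right)^{2} = \left(\left(2 - 10 + 16 - -90\right) - 36\right)^{2} = \left(\left(2 - 10 + 16 + 90\right) - 36\right)^{2} = \left(98 - 36\right)^{2} = 62^{2} = 3844$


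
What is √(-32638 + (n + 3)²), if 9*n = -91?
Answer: I*√2639582/9 ≈ 180.52*I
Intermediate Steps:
n = -91/9 (n = (⅑)*(-91) = -91/9 ≈ -10.111)
√(-32638 + (n + 3)²) = √(-32638 + (-91/9 + 3)²) = √(-32638 + (-64/9)²) = √(-32638 + 4096/81) = √(-2639582/81) = I*√2639582/9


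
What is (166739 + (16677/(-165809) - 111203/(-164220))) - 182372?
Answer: -60808237772579/3889879140 ≈ -15632.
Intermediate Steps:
(166739 + (16677/(-165809) - 111203/(-164220))) - 182372 = (166739 + (16677*(-1/165809) - 111203*(-1/164220))) - 182372 = (166739 + (-16677/165809 + 111203/164220)) - 182372 = (166739 + 2242823041/3889879140) - 182372 = 648596800747501/3889879140 - 182372 = -60808237772579/3889879140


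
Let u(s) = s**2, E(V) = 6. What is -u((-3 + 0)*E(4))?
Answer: -324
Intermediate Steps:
-u((-3 + 0)*E(4)) = -((-3 + 0)*6)**2 = -(-3*6)**2 = -1*(-18)**2 = -1*324 = -324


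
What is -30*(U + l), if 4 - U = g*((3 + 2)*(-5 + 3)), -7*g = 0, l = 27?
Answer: -930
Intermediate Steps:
g = 0 (g = -1/7*0 = 0)
U = 4 (U = 4 - 0*(3 + 2)*(-5 + 3) = 4 - 0*5*(-2) = 4 - 0*(-10) = 4 - 1*0 = 4 + 0 = 4)
-30*(U + l) = -30*(4 + 27) = -30*31 = -930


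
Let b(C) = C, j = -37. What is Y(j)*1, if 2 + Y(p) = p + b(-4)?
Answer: -43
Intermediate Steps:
Y(p) = -6 + p (Y(p) = -2 + (p - 4) = -2 + (-4 + p) = -6 + p)
Y(j)*1 = (-6 - 37)*1 = -43*1 = -43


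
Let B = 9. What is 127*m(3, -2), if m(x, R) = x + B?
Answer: 1524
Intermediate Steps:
m(x, R) = 9 + x (m(x, R) = x + 9 = 9 + x)
127*m(3, -2) = 127*(9 + 3) = 127*12 = 1524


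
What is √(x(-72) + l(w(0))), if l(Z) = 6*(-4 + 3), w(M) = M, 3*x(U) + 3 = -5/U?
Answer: I*√9042/36 ≈ 2.6414*I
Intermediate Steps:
x(U) = -1 - 5/(3*U) (x(U) = -1 + (-5/U)/3 = -1 - 5/(3*U))
l(Z) = -6 (l(Z) = 6*(-1) = -6)
√(x(-72) + l(w(0))) = √((-5/3 - 1*(-72))/(-72) - 6) = √(-(-5/3 + 72)/72 - 6) = √(-1/72*211/3 - 6) = √(-211/216 - 6) = √(-1507/216) = I*√9042/36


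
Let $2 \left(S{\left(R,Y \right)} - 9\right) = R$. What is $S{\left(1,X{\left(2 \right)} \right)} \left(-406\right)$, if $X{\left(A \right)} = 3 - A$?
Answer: $-3857$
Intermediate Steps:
$S{\left(R,Y \right)} = 9 + \frac{R}{2}$
$S{\left(1,X{\left(2 \right)} \right)} \left(-406\right) = \left(9 + \frac{1}{2} \cdot 1\right) \left(-406\right) = \left(9 + \frac{1}{2}\right) \left(-406\right) = \frac{19}{2} \left(-406\right) = -3857$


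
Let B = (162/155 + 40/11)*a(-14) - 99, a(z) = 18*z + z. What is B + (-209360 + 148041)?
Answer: -106840902/1705 ≈ -62663.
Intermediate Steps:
a(z) = 19*z
B = -2292007/1705 (B = (162/155 + 40/11)*(19*(-14)) - 99 = (162*(1/155) + 40*(1/11))*(-266) - 99 = (162/155 + 40/11)*(-266) - 99 = (7982/1705)*(-266) - 99 = -2123212/1705 - 99 = -2292007/1705 ≈ -1344.3)
B + (-209360 + 148041) = -2292007/1705 + (-209360 + 148041) = -2292007/1705 - 61319 = -106840902/1705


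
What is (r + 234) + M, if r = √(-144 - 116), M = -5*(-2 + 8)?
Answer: 204 + 2*I*√65 ≈ 204.0 + 16.125*I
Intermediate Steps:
M = -30 (M = -5*6 = -30)
r = 2*I*√65 (r = √(-260) = 2*I*√65 ≈ 16.125*I)
(r + 234) + M = (2*I*√65 + 234) - 30 = (234 + 2*I*√65) - 30 = 204 + 2*I*√65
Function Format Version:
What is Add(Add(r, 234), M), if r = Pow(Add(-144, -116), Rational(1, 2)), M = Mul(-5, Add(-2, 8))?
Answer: Add(204, Mul(2, I, Pow(65, Rational(1, 2)))) ≈ Add(204.00, Mul(16.125, I))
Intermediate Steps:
M = -30 (M = Mul(-5, 6) = -30)
r = Mul(2, I, Pow(65, Rational(1, 2))) (r = Pow(-260, Rational(1, 2)) = Mul(2, I, Pow(65, Rational(1, 2))) ≈ Mul(16.125, I))
Add(Add(r, 234), M) = Add(Add(Mul(2, I, Pow(65, Rational(1, 2))), 234), -30) = Add(Add(234, Mul(2, I, Pow(65, Rational(1, 2)))), -30) = Add(204, Mul(2, I, Pow(65, Rational(1, 2))))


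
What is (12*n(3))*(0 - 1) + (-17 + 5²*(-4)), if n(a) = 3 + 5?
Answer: -213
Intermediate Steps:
n(a) = 8
(12*n(3))*(0 - 1) + (-17 + 5²*(-4)) = (12*8)*(0 - 1) + (-17 + 5²*(-4)) = 96*(-1) + (-17 + 25*(-4)) = -96 + (-17 - 100) = -96 - 117 = -213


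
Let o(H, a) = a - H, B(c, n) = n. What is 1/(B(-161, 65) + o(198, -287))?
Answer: -1/420 ≈ -0.0023810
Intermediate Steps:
1/(B(-161, 65) + o(198, -287)) = 1/(65 + (-287 - 1*198)) = 1/(65 + (-287 - 198)) = 1/(65 - 485) = 1/(-420) = -1/420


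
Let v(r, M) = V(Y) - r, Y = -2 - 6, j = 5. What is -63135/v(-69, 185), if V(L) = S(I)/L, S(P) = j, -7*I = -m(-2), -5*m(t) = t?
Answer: -505080/547 ≈ -923.36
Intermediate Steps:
m(t) = -t/5
I = 2/35 (I = -(-1)*(-⅕*(-2))/7 = -(-1)*2/(7*5) = -⅐*(-⅖) = 2/35 ≈ 0.057143)
S(P) = 5
Y = -8
V(L) = 5/L
v(r, M) = -5/8 - r (v(r, M) = 5/(-8) - r = 5*(-⅛) - r = -5/8 - r)
-63135/v(-69, 185) = -63135/(-5/8 - 1*(-69)) = -63135/(-5/8 + 69) = -63135/547/8 = -63135*8/547 = -505080/547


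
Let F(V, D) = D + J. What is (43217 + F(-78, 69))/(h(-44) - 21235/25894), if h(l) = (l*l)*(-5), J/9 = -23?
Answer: -1115487626/250675155 ≈ -4.4499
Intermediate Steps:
J = -207 (J = 9*(-23) = -207)
h(l) = -5*l² (h(l) = l²*(-5) = -5*l²)
F(V, D) = -207 + D (F(V, D) = D - 207 = -207 + D)
(43217 + F(-78, 69))/(h(-44) - 21235/25894) = (43217 + (-207 + 69))/(-5*(-44)² - 21235/25894) = (43217 - 138)/(-5*1936 - 21235*1/25894) = 43079/(-9680 - 21235/25894) = 43079/(-250675155/25894) = 43079*(-25894/250675155) = -1115487626/250675155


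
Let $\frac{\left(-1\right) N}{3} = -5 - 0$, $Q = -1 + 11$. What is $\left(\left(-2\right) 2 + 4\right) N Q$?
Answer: $0$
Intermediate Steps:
$Q = 10$
$N = 15$ ($N = - 3 \left(-5 - 0\right) = - 3 \left(-5 + 0\right) = \left(-3\right) \left(-5\right) = 15$)
$\left(\left(-2\right) 2 + 4\right) N Q = \left(\left(-2\right) 2 + 4\right) 15 \cdot 10 = \left(-4 + 4\right) 15 \cdot 10 = 0 \cdot 15 \cdot 10 = 0 \cdot 10 = 0$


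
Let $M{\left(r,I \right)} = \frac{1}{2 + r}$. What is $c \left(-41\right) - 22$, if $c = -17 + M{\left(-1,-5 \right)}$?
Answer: $634$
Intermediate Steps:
$c = -16$ ($c = -17 + \frac{1}{2 - 1} = -17 + 1^{-1} = -17 + 1 = -16$)
$c \left(-41\right) - 22 = \left(-16\right) \left(-41\right) - 22 = 656 - 22 = 634$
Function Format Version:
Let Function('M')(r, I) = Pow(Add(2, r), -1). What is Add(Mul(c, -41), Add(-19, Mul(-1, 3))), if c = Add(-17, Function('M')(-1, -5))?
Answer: 634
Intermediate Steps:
c = -16 (c = Add(-17, Pow(Add(2, -1), -1)) = Add(-17, Pow(1, -1)) = Add(-17, 1) = -16)
Add(Mul(c, -41), Add(-19, Mul(-1, 3))) = Add(Mul(-16, -41), Add(-19, Mul(-1, 3))) = Add(656, Add(-19, -3)) = Add(656, -22) = 634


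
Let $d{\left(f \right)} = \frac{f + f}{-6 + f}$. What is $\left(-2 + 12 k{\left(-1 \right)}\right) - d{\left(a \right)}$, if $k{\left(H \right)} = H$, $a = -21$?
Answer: $- \frac{140}{9} \approx -15.556$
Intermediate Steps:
$d{\left(f \right)} = \frac{2 f}{-6 + f}$
$\left(-2 + 12 k{\left(-1 \right)}\right) - d{\left(a \right)} = \left(-2 + 12 \left(-1\right)\right) - 2 \left(-21\right) \frac{1}{-6 - 21} = \left(-2 - 12\right) - 2 \left(-21\right) \frac{1}{-27} = -14 - 2 \left(-21\right) \left(- \frac{1}{27}\right) = -14 - \frac{14}{9} = - \frac{140}{9}$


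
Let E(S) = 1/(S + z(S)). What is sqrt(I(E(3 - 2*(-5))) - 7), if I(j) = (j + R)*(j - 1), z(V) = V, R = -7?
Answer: 3*I*sqrt(23)/26 ≈ 0.55336*I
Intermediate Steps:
E(S) = 1/(2*S) (E(S) = 1/(S + S) = 1/(2*S))
I(j) = (-1 + j)*(-7 + j) (I(j) = (j - 7)*(j - 1) = (-7 + j)*(-1 + j) = (-1 + j)*(-7 + j))
sqrt(I(E(3 - 2*(-5))) - 7) = sqrt((7 + (1/(2*(3 - 2*(-5))))**2 - 4/(3 - 2*(-5))) - 7) = sqrt((7 + (1/(2*(3 + 10)))**2 - 4/(3 + 10)) - 7) = sqrt((7 + ((1/2)/13)**2 - 4/13) - 7) = sqrt((7 + ((1/2)*(1/13))**2 - 4/13) - 7) = sqrt((7 + (1/26)**2 - 8*1/26) - 7) = sqrt((7 + 1/676 - 4/13) - 7) = sqrt(4525/676 - 7) = sqrt(-207/676) = 3*I*sqrt(23)/26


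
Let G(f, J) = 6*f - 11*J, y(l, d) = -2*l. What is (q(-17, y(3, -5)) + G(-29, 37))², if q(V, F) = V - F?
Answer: 350464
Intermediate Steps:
G(f, J) = -11*J + 6*f
(q(-17, y(3, -5)) + G(-29, 37))² = ((-17 - (-2)*3) + (-11*37 + 6*(-29)))² = ((-17 - 1*(-6)) + (-407 - 174))² = ((-17 + 6) - 581)² = (-11 - 581)² = (-592)² = 350464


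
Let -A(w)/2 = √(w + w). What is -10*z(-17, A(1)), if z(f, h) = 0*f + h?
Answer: 20*√2 ≈ 28.284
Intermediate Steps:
A(w) = -2*√2*√w (A(w) = -2*√(w + w) = -2*√2*√w)
z(f, h) = h (z(f, h) = 0 + h = h)
-10*z(-17, A(1)) = -(-20)*√2*√1 = -(-20)*√2 = 20*√2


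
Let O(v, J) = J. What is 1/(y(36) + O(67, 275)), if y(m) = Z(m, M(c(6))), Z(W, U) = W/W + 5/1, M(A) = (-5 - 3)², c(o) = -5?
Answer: 1/281 ≈ 0.0035587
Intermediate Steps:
M(A) = 64 (M(A) = (-8)² = 64)
Z(W, U) = 6 (Z(W, U) = 1 + 5*1 = 1 + 5 = 6)
y(m) = 6
1/(y(36) + O(67, 275)) = 1/(6 + 275) = 1/281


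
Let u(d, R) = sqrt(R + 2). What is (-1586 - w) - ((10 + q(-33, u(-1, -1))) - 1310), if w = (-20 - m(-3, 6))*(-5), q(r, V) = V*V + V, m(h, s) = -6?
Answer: -358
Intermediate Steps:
u(d, R) = sqrt(2 + R)
q(r, V) = V + V**2 (q(r, V) = V**2 + V = V + V**2)
w = 70 (w = (-20 - 1*(-6))*(-5) = (-20 + 6)*(-5) = -14*(-5) = 70)
(-1586 - w) - ((10 + q(-33, u(-1, -1))) - 1310) = (-1586 - 1*70) - ((10 + sqrt(2 - 1)*(1 + sqrt(2 - 1))) - 1310) = (-1586 - 70) - ((10 + sqrt(1)*(1 + sqrt(1))) - 1310) = -1656 - ((10 + 1*(1 + 1)) - 1310) = -1656 - ((10 + 1*2) - 1310) = -1656 - ((10 + 2) - 1310) = -1656 - (12 - 1310) = -1656 - 1*(-1298) = -1656 + 1298 = -358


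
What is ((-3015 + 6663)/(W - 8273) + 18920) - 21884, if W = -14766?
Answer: -68291244/23039 ≈ -2964.2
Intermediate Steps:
((-3015 + 6663)/(W - 8273) + 18920) - 21884 = ((-3015 + 6663)/(-14766 - 8273) + 18920) - 21884 = (3648/(-23039) + 18920) - 21884 = (3648*(-1/23039) + 18920) - 21884 = (-3648/23039 + 18920) - 21884 = 435894232/23039 - 21884 = -68291244/23039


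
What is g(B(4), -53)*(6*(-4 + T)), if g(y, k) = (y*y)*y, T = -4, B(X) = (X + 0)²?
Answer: -196608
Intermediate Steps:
B(X) = X²
g(y, k) = y³ (g(y, k) = y²*y = y³)
g(B(4), -53)*(6*(-4 + T)) = (4²)³*(6*(-4 - 4)) = 16³*(6*(-8)) = 4096*(-48) = -196608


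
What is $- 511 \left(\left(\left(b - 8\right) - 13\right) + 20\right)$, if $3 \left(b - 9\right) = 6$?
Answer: $-5110$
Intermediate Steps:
$b = 11$ ($b = 9 + \frac{1}{3} \cdot 6 = 9 + 2 = 11$)
$- 511 \left(\left(\left(b - 8\right) - 13\right) + 20\right) = - 511 \left(\left(\left(11 - 8\right) - 13\right) + 20\right) = - 511 \left(\left(3 - 13\right) + 20\right) = - 511 \left(-10 + 20\right) = \left(-511\right) 10 = -5110$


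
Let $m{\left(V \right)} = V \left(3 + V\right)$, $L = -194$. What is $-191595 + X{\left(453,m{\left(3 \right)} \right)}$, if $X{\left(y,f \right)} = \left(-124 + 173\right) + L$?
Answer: $-191740$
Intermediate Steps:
$X{\left(y,f \right)} = -145$ ($X{\left(y,f \right)} = \left(-124 + 173\right) - 194 = 49 - 194 = -145$)
$-191595 + X{\left(453,m{\left(3 \right)} \right)} = -191595 - 145 = -191740$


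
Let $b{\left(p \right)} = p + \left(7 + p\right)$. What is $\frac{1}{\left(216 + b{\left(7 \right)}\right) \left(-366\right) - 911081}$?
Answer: $- \frac{1}{997823} \approx -1.0022 \cdot 10^{-6}$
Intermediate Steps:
$b{\left(p \right)} = 7 + 2 p$
$\frac{1}{\left(216 + b{\left(7 \right)}\right) \left(-366\right) - 911081} = \frac{1}{\left(216 + \left(7 + 2 \cdot 7\right)\right) \left(-366\right) - 911081} = \frac{1}{\left(216 + \left(7 + 14\right)\right) \left(-366\right) - 911081} = \frac{1}{\left(216 + 21\right) \left(-366\right) - 911081} = \frac{1}{237 \left(-366\right) - 911081} = \frac{1}{-86742 - 911081} = \frac{1}{-997823} = - \frac{1}{997823}$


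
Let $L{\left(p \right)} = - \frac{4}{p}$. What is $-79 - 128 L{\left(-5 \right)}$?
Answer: $- \frac{907}{5} \approx -181.4$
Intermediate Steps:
$-79 - 128 L{\left(-5 \right)} = -79 - 128 \left(- \frac{4}{-5}\right) = -79 - 128 \left(\left(-4\right) \left(- \frac{1}{5}\right)\right) = -79 - \frac{512}{5} = - \frac{907}{5}$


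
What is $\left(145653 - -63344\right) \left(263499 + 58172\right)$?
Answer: $67228273987$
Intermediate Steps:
$\left(145653 - -63344\right) \left(263499 + 58172\right) = \left(145653 + 63344\right) 321671 = 208997 \cdot 321671 = 67228273987$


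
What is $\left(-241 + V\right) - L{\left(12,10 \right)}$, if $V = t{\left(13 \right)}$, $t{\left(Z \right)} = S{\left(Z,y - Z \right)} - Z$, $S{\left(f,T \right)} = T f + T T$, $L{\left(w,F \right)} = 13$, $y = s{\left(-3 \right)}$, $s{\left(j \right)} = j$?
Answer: $-219$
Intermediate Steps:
$y = -3$
$S{\left(f,T \right)} = T^{2} + T f$ ($S{\left(f,T \right)} = T f + T^{2} = T^{2} + T f$)
$t{\left(Z \right)} = 9 + 2 Z$ ($t{\left(Z \right)} = \left(-3 - Z\right) \left(\left(-3 - Z\right) + Z\right) - Z = \left(-3 - Z\right) \left(-3\right) - Z = \left(9 + 3 Z\right) - Z = 9 + 2 Z$)
$V = 35$ ($V = 9 + 2 \cdot 13 = 9 + 26 = 35$)
$\left(-241 + V\right) - L{\left(12,10 \right)} = \left(-241 + 35\right) - 13 = -206 - 13 = -219$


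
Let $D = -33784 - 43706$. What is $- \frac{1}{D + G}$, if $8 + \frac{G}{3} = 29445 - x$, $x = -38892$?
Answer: $- \frac{1}{127497} \approx -7.8433 \cdot 10^{-6}$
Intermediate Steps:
$D = -77490$
$G = 204987$ ($G = -24 + 3 \left(29445 - -38892\right) = -24 + 3 \left(29445 + 38892\right) = -24 + 3 \cdot 68337 = -24 + 205011 = 204987$)
$- \frac{1}{D + G} = - \frac{1}{-77490 + 204987} = - \frac{1}{127497}$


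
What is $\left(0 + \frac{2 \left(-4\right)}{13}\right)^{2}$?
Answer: $\frac{64}{169} \approx 0.3787$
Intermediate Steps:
$\left(0 + \frac{2 \left(-4\right)}{13}\right)^{2} = \left(0 - \frac{8}{13}\right)^{2} = \left(- \frac{8}{13}\right)^{2} = \frac{64}{169}$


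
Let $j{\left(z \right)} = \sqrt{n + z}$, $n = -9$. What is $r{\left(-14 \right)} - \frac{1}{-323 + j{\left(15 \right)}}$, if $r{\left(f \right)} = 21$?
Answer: $\frac{2191106}{104323} + \frac{\sqrt{6}}{104323} \approx 21.003$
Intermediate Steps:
$j{\left(z \right)} = \sqrt{-9 + z}$
$r{\left(-14 \right)} - \frac{1}{-323 + j{\left(15 \right)}} = 21 - \frac{1}{-323 + \sqrt{-9 + 15}} = 21 - \frac{1}{-323 + \sqrt{6}}$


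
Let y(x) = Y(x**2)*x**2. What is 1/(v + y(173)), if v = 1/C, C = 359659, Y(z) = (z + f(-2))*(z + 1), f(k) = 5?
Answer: 359659/9643942445081174821 ≈ 3.7294e-14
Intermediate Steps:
Y(z) = (1 + z)*(5 + z) (Y(z) = (z + 5)*(z + 1) = (5 + z)*(1 + z) = (1 + z)*(5 + z))
y(x) = x**2*(5 + x**4 + 6*x**2) (y(x) = (5 + (x**2)**2 + 6*x**2)*x**2 = (5 + x**4 + 6*x**2)*x**2 = x**2*(5 + x**4 + 6*x**2))
v = 1/359659 ≈ 2.7804e-6
1/(v + y(173)) = 1/(1/359659 + 173**2*(5 + 173**4 + 6*173**2)) = 1/(1/359659 + 29929*(5 + 895745041 + 6*29929)) = 1/(1/359659 + 29929*(5 + 895745041 + 179574)) = 1/(1/359659 + 29929*895924620) = 1/(1/359659 + 26814127951980) = 1/(9643942445081174821/359659) = 359659/9643942445081174821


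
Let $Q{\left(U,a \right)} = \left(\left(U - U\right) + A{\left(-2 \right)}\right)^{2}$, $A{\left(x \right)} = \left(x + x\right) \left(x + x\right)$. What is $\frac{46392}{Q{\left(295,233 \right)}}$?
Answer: $\frac{5799}{32} \approx 181.22$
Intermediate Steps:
$A{\left(x \right)} = 4 x^{2}$ ($A{\left(x \right)} = 2 x 2 x = 4 x^{2}$)
$Q{\left(U,a \right)} = 256$ ($Q{\left(U,a \right)} = \left(\left(U - U\right) + 4 \left(-2\right)^{2}\right)^{2} = \left(0 + 4 \cdot 4\right)^{2} = \left(0 + 16\right)^{2} = 16^{2} = 256$)
$\frac{46392}{Q{\left(295,233 \right)}} = \frac{46392}{256} = 46392 \cdot \frac{1}{256} = \frac{5799}{32}$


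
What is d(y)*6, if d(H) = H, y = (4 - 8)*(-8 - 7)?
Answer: 360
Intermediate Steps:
y = 60 (y = -4*(-15) = 60)
d(y)*6 = 60*6 = 360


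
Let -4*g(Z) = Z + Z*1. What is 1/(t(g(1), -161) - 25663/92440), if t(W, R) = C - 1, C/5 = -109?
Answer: -92440/50497903 ≈ -0.0018306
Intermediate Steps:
C = -545 (C = 5*(-109) = -545)
g(Z) = -Z/2 (g(Z) = -(Z + Z*1)/4 = -(Z + Z)/4 = -Z/2)
t(W, R) = -546 (t(W, R) = -545 - 1 = -546)
1/(t(g(1), -161) - 25663/92440) = 1/(-546 - 25663/92440) = 1/(-50497903/92440) = -92440/50497903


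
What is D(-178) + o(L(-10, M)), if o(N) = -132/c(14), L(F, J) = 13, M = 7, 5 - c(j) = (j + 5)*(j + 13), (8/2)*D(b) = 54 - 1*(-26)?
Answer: 2573/127 ≈ 20.260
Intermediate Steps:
D(b) = 20 (D(b) = (54 - 1*(-26))/4 = (54 + 26)/4 = (1/4)*80 = 20)
c(j) = 5 - (5 + j)*(13 + j) (c(j) = 5 - (j + 5)*(j + 13) = 5 - (5 + j)*(13 + j))
o(N) = 33/127 (o(N) = -132/(-60 - 1*14**2 - 18*14) = -132/(-60 - 1*196 - 252) = -132/(-60 - 196 - 252) = -132/(-508) = -132*(-1/508) = 33/127)
D(-178) + o(L(-10, M)) = 20 + 33/127 = 2573/127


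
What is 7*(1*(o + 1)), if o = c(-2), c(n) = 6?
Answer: 49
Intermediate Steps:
o = 6
7*(1*(o + 1)) = 7*(1*(6 + 1)) = 7*(1*7) = 7*7 = 49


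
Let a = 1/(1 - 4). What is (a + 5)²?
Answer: 196/9 ≈ 21.778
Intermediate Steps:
a = -⅓ (a = 1/(-3) = -⅓ ≈ -0.33333)
(a + 5)² = (-⅓ + 5)² = (14/3)² = 196/9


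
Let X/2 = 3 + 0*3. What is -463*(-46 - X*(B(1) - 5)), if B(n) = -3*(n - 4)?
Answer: 32410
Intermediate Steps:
B(n) = 12 - 3*n (B(n) = -3*(-4 + n) = 12 - 3*n)
X = 6 (X = 2*(3 + 0*3) = 2*(3 + 0) = 2*3 = 6)
-463*(-46 - X*(B(1) - 5)) = -463*(-46 - 6*((12 - 3*1) - 5)) = -463*(-46 - 6*((12 - 3) - 5)) = -463*(-46 - 6*(9 - 5)) = -463*(-46 - 6*4) = -463*(-46 - 1*24) = -463*(-46 - 24) = -463*(-70) = 32410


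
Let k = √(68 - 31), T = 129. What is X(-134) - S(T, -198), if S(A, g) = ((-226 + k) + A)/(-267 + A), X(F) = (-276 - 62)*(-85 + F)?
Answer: 10214939/138 + √37/138 ≈ 74021.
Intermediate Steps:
k = √37 ≈ 6.0828
X(F) = 28730 - 338*F (X(F) = -338*(-85 + F) = 28730 - 338*F)
S(A, g) = (-226 + A + √37)/(-267 + A) (S(A, g) = ((-226 + √37) + A)/(-267 + A) = (-226 + A + √37)/(-267 + A))
X(-134) - S(T, -198) = (28730 - 338*(-134)) - (-226 + 129 + √37)/(-267 + 129) = (28730 + 45292) - (-97 + √37)/(-138) = 74022 - (-1)*(-97 + √37)/138 = 74022 - (97/138 - √37/138) = 74022 + (-97/138 + √37/138) = 10214939/138 + √37/138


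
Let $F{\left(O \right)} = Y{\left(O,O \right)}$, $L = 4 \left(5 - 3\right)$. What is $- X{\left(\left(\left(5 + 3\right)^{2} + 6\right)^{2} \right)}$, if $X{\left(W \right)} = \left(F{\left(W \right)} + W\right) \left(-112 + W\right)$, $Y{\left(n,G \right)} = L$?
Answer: $-23499504$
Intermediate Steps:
$L = 8$ ($L = 4 \cdot 2 = 8$)
$Y{\left(n,G \right)} = 8$
$F{\left(O \right)} = 8$
$X{\left(W \right)} = \left(-112 + W\right) \left(8 + W\right)$ ($X{\left(W \right)} = \left(8 + W\right) \left(-112 + W\right) = \left(-112 + W\right) \left(8 + W\right)$)
$- X{\left(\left(\left(5 + 3\right)^{2} + 6\right)^{2} \right)} = - (-896 + \left(\left(\left(5 + 3\right)^{2} + 6\right)^{2}\right)^{2} - 104 \left(\left(5 + 3\right)^{2} + 6\right)^{2}) = - (-896 + \left(\left(8^{2} + 6\right)^{2}\right)^{2} - 104 \left(8^{2} + 6\right)^{2}) = - (-896 + \left(\left(64 + 6\right)^{2}\right)^{2} - 104 \left(64 + 6\right)^{2}) = - (-896 + \left(70^{2}\right)^{2} - 104 \cdot 70^{2}) = - (-896 + 4900^{2} - 509600) = - (-896 + 24010000 - 509600) = \left(-1\right) 23499504 = -23499504$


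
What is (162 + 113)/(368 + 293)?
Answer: 275/661 ≈ 0.41604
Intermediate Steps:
(162 + 113)/(368 + 293) = 275/661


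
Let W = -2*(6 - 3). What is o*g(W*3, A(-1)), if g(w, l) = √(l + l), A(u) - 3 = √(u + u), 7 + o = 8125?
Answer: 8118*√(6 + 2*I*√2) ≈ 20403.0 + 4568.0*I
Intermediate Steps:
o = 8118 (o = -7 + 8125 = 8118)
W = -6 (W = -2*3 = -6)
A(u) = 3 + √2*√u (A(u) = 3 + √(u + u) = 3 + √(2*u) = 3 + √2*√u)
g(w, l) = √2*√l (g(w, l) = √(2*l) = √2*√l)
o*g(W*3, A(-1)) = 8118*(√2*√(3 + √2*√(-1))) = 8118*(√2*√(3 + √2*I)) = 8118*(√2*√(3 + I*√2)) = 8118*√2*√(3 + I*√2)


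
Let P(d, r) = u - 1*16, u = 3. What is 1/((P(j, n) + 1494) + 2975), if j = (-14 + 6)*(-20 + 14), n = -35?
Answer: 1/4456 ≈ 0.00022442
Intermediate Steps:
j = 48 (j = -8*(-6) = 48)
P(d, r) = -13 (P(d, r) = 3 - 1*16 = 3 - 16 = -13)
1/((P(j, n) + 1494) + 2975) = 1/((-13 + 1494) + 2975) = 1/(1481 + 2975) = 1/4456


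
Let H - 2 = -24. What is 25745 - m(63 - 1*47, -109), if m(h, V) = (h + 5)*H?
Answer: 26207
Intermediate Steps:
H = -22 (H = 2 - 24 = -22)
m(h, V) = -110 - 22*h (m(h, V) = (h + 5)*(-22) = (5 + h)*(-22) = -110 - 22*h)
25745 - m(63 - 1*47, -109) = 25745 - (-110 - 22*(63 - 1*47)) = 25745 - (-110 - 22*(63 - 47)) = 25745 - (-110 - 22*16) = 25745 - (-110 - 352) = 25745 - 1*(-462) = 25745 + 462 = 26207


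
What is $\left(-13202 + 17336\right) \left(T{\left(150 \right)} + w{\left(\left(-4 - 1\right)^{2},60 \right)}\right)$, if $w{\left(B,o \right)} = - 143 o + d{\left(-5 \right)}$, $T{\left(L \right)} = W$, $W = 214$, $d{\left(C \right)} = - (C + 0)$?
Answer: $-34564374$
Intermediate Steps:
$d{\left(C \right)} = - C$
$T{\left(L \right)} = 214$
$w{\left(B,o \right)} = 5 - 143 o$ ($w{\left(B,o \right)} = - 143 o - -5 = - 143 o + 5 = 5 - 143 o$)
$\left(-13202 + 17336\right) \left(T{\left(150 \right)} + w{\left(\left(-4 - 1\right)^{2},60 \right)}\right) = \left(-13202 + 17336\right) \left(214 + \left(5 - 8580\right)\right) = 4134 \left(214 + \left(5 - 8580\right)\right) = 4134 \left(214 - 8575\right) = 4134 \left(-8361\right) = -34564374$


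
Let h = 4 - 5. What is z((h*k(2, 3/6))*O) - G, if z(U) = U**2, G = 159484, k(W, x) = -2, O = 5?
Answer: -159384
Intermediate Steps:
h = -1
z((h*k(2, 3/6))*O) - G = (-1*(-2)*5)**2 - 1*159484 = (2*5)**2 - 159484 = 10**2 - 159484 = 100 - 159484 = -159384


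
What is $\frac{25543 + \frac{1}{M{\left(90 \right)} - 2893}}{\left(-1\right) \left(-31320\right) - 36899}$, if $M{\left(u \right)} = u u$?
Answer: $- \frac{133002402}{29049853} \approx -4.5784$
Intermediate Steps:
$M{\left(u \right)} = u^{2}$
$\frac{25543 + \frac{1}{M{\left(90 \right)} - 2893}}{\left(-1\right) \left(-31320\right) - 36899} = \frac{25543 + \frac{1}{90^{2} - 2893}}{\left(-1\right) \left(-31320\right) - 36899} = \frac{25543 + \frac{1}{8100 - 2893}}{31320 - 36899} = \frac{25543 + \frac{1}{5207}}{-5579} = \left(25543 + \frac{1}{5207}\right) \left(- \frac{1}{5579}\right) = \frac{133002402}{5207} \left(- \frac{1}{5579}\right) = - \frac{133002402}{29049853}$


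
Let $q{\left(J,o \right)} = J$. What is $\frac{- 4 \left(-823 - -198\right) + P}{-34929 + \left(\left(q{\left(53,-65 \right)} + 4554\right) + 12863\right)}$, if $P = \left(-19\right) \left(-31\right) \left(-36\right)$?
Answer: $\frac{18704}{17459} \approx 1.0713$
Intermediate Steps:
$P = -21204$ ($P = 589 \left(-36\right) = -21204$)
$\frac{- 4 \left(-823 - -198\right) + P}{-34929 + \left(\left(q{\left(53,-65 \right)} + 4554\right) + 12863\right)} = \frac{- 4 \left(-823 - -198\right) - 21204}{-34929 + \left(\left(53 + 4554\right) + 12863\right)} = \frac{- 4 \left(-823 + 198\right) - 21204}{-34929 + \left(4607 + 12863\right)} = \frac{\left(-4\right) \left(-625\right) - 21204}{-34929 + 17470} = \frac{2500 - 21204}{-17459} = \left(-18704\right) \left(- \frac{1}{17459}\right) = \frac{18704}{17459}$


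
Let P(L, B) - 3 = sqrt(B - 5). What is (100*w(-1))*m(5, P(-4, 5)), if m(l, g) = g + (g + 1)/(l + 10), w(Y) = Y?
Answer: -980/3 ≈ -326.67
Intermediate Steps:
P(L, B) = 3 + sqrt(-5 + B) (P(L, B) = 3 + sqrt(B - 5) = 3 + sqrt(-5 + B))
m(l, g) = g + (1 + g)/(10 + l)
(100*w(-1))*m(5, P(-4, 5)) = (100*(-1))*((1 + 11*(3 + sqrt(-5 + 5)) + (3 + sqrt(-5 + 5))*5)/(10 + 5)) = -100*(1 + 11*(3 + sqrt(0)) + (3 + sqrt(0))*5)/15 = -20*(1 + 11*(3 + 0) + (3 + 0)*5)/3 = -20*(1 + 11*3 + 3*5)/3 = -20*(1 + 33 + 15)/3 = -20*49/3 = -100*49/15 = -980/3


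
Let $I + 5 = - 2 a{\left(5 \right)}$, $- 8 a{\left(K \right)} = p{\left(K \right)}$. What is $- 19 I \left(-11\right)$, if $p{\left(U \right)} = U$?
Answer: $- \frac{3135}{4} \approx -783.75$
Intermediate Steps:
$a{\left(K \right)} = - \frac{K}{8}$
$I = - \frac{15}{4}$ ($I = -5 - 2 \left(\left(- \frac{1}{8}\right) 5\right) = -5 - - \frac{5}{4} = -5 + \frac{5}{4} = - \frac{15}{4} \approx -3.75$)
$- 19 I \left(-11\right) = \left(-19\right) \left(- \frac{15}{4}\right) \left(-11\right) = \frac{285}{4} \left(-11\right) = - \frac{3135}{4}$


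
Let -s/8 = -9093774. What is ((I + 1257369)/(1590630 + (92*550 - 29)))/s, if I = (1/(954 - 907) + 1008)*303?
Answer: 4080643/311760629413768 ≈ 1.3089e-8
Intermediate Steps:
s = 72750192 (s = -8*(-9093774) = 72750192)
I = 14355231/47 (I = (1/47 + 1008)*303 = (47377/47)*303 = 14355231/47 ≈ 3.0543e+5)
((I + 1257369)/(1590630 + (92*550 - 29)))/s = ((14355231/47 + 1257369)/(1590630 + (92*550 - 29)))/72750192 = (73451574/(47*(1590630 + (50600 - 29))))*(1/72750192) = (73451574/(47*(1590630 + 50571)))*(1/72750192) = ((73451574/47)/1641201)*(1/72750192) = ((73451574/47)*(1/1641201))*(1/72750192) = (24483858/25712149)*(1/72750192) = 4080643/311760629413768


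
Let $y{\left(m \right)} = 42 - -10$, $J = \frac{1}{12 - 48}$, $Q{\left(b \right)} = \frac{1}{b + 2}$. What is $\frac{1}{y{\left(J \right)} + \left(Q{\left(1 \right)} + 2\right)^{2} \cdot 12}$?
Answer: $\frac{3}{352} \approx 0.0085227$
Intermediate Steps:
$Q{\left(b \right)} = \frac{1}{2 + b}$
$J = - \frac{1}{36}$ ($J = \frac{1}{-36} = - \frac{1}{36} \approx -0.027778$)
$y{\left(m \right)} = 52$ ($y{\left(m \right)} = 42 + 10 = 52$)
$\frac{1}{y{\left(J \right)} + \left(Q{\left(1 \right)} + 2\right)^{2} \cdot 12} = \frac{1}{52 + \left(\frac{1}{2 + 1} + 2\right)^{2} \cdot 12} = \frac{1}{52 + \left(\frac{1}{3} + 2\right)^{2} \cdot 12} = \frac{1}{52 + \left(\frac{7}{3}\right)^{2} \cdot 12} = \frac{1}{52 + \frac{49}{9} \cdot 12} = \frac{1}{52 + \frac{196}{3}} = \frac{1}{\frac{352}{3}} = \frac{3}{352}$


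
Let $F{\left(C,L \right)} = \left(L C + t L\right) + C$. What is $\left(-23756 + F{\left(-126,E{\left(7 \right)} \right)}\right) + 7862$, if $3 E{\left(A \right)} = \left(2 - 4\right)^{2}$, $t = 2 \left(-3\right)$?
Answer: $-16196$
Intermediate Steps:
$t = -6$
$E{\left(A \right)} = \frac{4}{3}$ ($E{\left(A \right)} = \frac{\left(2 - 4\right)^{2}}{3} = \frac{\left(-2\right)^{2}}{3} = \frac{1}{3} \cdot 4 = \frac{4}{3}$)
$F{\left(C,L \right)} = C - 6 L + C L$ ($F{\left(C,L \right)} = \left(L C - 6 L\right) + C = \left(C L - 6 L\right) + C = \left(- 6 L + C L\right) + C = C - 6 L + C L$)
$\left(-23756 + F{\left(-126,E{\left(7 \right)} \right)}\right) + 7862 = \left(-23756 - 302\right) + 7862 = -24058 + 7862 = -16196$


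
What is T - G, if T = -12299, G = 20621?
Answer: -32920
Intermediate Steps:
T - G = -12299 - 1*20621 = -12299 - 20621 = -32920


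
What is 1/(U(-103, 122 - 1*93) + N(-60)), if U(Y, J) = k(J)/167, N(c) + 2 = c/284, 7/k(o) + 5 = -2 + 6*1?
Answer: -11857/26716 ≈ -0.44382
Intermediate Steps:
k(o) = -7 (k(o) = 7/(-5 + (-2 + 6*1)) = 7/(-5 + (-2 + 6)) = 7/(-5 + 4) = 7/(-1) = 7*(-1) = -7)
N(c) = -2 + c/284
U(Y, J) = -7/167
1/(U(-103, 122 - 1*93) + N(-60)) = 1/(-7/167 + (-2 + (1/284)*(-60))) = 1/(-7/167 + (-2 - 15/71)) = 1/(-7/167 - 157/71) = 1/(-26716/11857) = -11857/26716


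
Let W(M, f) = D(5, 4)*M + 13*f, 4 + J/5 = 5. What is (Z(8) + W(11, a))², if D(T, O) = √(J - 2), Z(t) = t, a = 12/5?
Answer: 47491/25 + 4312*√3/5 ≈ 3393.4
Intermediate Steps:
a = 12/5 (a = 12*(⅕) = 12/5 ≈ 2.4000)
J = 5 (J = -20 + 5*5 = -20 + 25 = 5)
D(T, O) = √3 (D(T, O) = √(5 - 2) = √3)
W(M, f) = 13*f + M*√3 (W(M, f) = √3*M + 13*f = M*√3 + 13*f = 13*f + M*√3)
(Z(8) + W(11, a))² = (8 + (13*(12/5) + 11*√3))² = (8 + (156/5 + 11*√3))² = (196/5 + 11*√3)²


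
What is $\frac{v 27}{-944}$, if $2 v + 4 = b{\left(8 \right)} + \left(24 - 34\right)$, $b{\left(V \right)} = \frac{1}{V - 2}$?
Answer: $\frac{747}{3776} \approx 0.19783$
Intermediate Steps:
$b{\left(V \right)} = \frac{1}{-2 + V}$
$v = - \frac{83}{12}$ ($v = -2 + \frac{\frac{1}{-2 + 8} + \left(24 - 34\right)}{2} = -2 + \frac{\frac{1}{6} - 10}{2} = -2 + \frac{1}{2} \left(- \frac{59}{6}\right) = -2 - \frac{59}{12} = - \frac{83}{12} \approx -6.9167$)
$\frac{v 27}{-944} = \frac{\left(- \frac{83}{12}\right) 27}{-944} = \left(- \frac{747}{4}\right) \left(- \frac{1}{944}\right) = \frac{747}{3776}$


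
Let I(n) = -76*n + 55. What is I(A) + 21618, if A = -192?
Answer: 36265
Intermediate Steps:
I(n) = 55 - 76*n
I(A) + 21618 = (55 - 76*(-192)) + 21618 = (55 + 14592) + 21618 = 14647 + 21618 = 36265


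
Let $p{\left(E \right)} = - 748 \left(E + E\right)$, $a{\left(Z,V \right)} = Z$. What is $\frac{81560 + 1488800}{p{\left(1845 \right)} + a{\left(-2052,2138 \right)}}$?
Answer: $- \frac{392590}{690543} \approx -0.56852$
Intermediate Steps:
$p{\left(E \right)} = - 1496 E$ ($p{\left(E \right)} = - 748 \cdot 2 E = - 1496 E$)
$\frac{81560 + 1488800}{p{\left(1845 \right)} + a{\left(-2052,2138 \right)}} = \frac{81560 + 1488800}{\left(-1496\right) 1845 - 2052} = \frac{1570360}{-2760120 - 2052} = \frac{1570360}{-2762172} = 1570360 \left(- \frac{1}{2762172}\right) = - \frac{392590}{690543}$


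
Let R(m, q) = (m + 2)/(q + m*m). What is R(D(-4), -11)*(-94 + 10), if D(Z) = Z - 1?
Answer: 18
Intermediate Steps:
D(Z) = -1 + Z
R(m, q) = (2 + m)/(q + m²)
R(D(-4), -11)*(-94 + 10) = ((2 + (-1 - 4))/(-11 + (-1 - 4)²))*(-94 + 10) = ((2 - 5)/(-11 + (-5)²))*(-84) = (-3/(-11 + 25))*(-84) = (-3/14)*(-84) = ((1/14)*(-3))*(-84) = -3/14*(-84) = 18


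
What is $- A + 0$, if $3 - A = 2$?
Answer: $-1$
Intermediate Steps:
$A = 1$ ($A = 3 - 2 = 1$)
$- A + 0 = \left(-1\right) 1 + 0 = -1 + 0 = -1$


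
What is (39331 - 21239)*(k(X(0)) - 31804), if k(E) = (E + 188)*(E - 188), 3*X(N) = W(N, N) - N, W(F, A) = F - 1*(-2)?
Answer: -10933502176/9 ≈ -1.2148e+9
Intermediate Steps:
W(F, A) = 2 + F (W(F, A) = F + 2 = 2 + F)
X(N) = ⅔ (X(N) = ((2 + N) - N)/3 = (⅓)*2 = ⅔)
k(E) = (-188 + E)*(188 + E) (k(E) = (188 + E)*(-188 + E) = (-188 + E)*(188 + E))
(39331 - 21239)*(k(X(0)) - 31804) = (39331 - 21239)*((-35344 + (⅔)²) - 31804) = 18092*((-35344 + 4/9) - 31804) = 18092*(-318092/9 - 31804) = 18092*(-604328/9) = -10933502176/9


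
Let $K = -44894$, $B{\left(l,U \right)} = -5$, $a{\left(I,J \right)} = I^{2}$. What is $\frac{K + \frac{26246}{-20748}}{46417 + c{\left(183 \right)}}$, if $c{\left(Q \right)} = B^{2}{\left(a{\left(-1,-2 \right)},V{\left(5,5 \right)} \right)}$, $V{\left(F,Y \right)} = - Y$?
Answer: $- \frac{465743479}{481789308} \approx -0.9667$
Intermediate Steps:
$c{\left(Q \right)} = 25$ ($c{\left(Q \right)} = \left(-5\right)^{2} = 25$)
$\frac{K + \frac{26246}{-20748}}{46417 + c{\left(183 \right)}} = \frac{-44894 + \frac{26246}{-20748}}{46417 + 25} = \frac{-44894 + 26246 \left(- \frac{1}{20748}\right)}{46442} = \left(-44894 - \frac{13123}{10374}\right) \frac{1}{46442} = \left(- \frac{465743479}{10374}\right) \frac{1}{46442} = - \frac{465743479}{481789308}$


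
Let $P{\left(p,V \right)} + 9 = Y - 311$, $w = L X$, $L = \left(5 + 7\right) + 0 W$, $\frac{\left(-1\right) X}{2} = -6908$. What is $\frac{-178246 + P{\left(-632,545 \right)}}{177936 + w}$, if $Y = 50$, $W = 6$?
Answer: $- \frac{44629}{85932} \approx -0.51935$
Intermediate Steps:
$X = 13816$ ($X = \left(-2\right) \left(-6908\right) = 13816$)
$L = 12$ ($L = \left(5 + 7\right) + 0 \cdot 6 = 12 + 0 = 12$)
$w = 165792$ ($w = 12 \cdot 13816 = 165792$)
$P{\left(p,V \right)} = -270$ ($P{\left(p,V \right)} = -9 + \left(50 - 311\right) = -9 - 261 = -270$)
$\frac{-178246 + P{\left(-632,545 \right)}}{177936 + w} = \frac{-178246 - 270}{177936 + 165792} = - \frac{178516}{343728} = \left(-178516\right) \frac{1}{343728} = - \frac{44629}{85932}$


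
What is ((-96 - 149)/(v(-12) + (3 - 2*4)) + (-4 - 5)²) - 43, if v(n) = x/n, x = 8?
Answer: 1381/17 ≈ 81.235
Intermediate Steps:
v(n) = 8/n
((-96 - 149)/(v(-12) + (3 - 2*4)) + (-4 - 5)²) - 43 = ((-96 - 149)/(8/(-12) + (3 - 2*4)) + (-4 - 5)²) - 43 = (-245/(8*(-1/12) + (3 - 8)) + (-9)²) - 43 = (-245/(-⅔ - 5) + 81) - 43 = (-245/(-17/3) + 81) - 43 = (-245*(-3/17) + 81) - 43 = (735/17 + 81) - 43 = 2112/17 - 43 = 1381/17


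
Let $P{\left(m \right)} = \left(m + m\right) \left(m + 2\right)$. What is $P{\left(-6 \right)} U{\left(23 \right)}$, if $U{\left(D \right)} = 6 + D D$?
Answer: $25680$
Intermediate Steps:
$P{\left(m \right)} = 2 m \left(2 + m\right)$
$U{\left(D \right)} = 6 + D^{2}$
$P{\left(-6 \right)} U{\left(23 \right)} = 2 \left(-6\right) \left(2 - 6\right) \left(6 + 23^{2}\right) = 2 \left(-6\right) \left(-4\right) \left(6 + 529\right) = 48 \cdot 535 = 25680$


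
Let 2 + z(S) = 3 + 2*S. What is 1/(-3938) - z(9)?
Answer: -74823/3938 ≈ -19.000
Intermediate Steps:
z(S) = 1 + 2*S (z(S) = -2 + (3 + 2*S) = 1 + 2*S)
1/(-3938) - z(9) = 1/(-3938) - (1 + 2*9) = -1/3938 - (1 + 18) = -1/3938 - 1*19 = -1/3938 - 19 = -74823/3938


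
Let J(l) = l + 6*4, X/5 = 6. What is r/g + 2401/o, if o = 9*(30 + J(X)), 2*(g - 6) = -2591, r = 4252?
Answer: -33835/278532 ≈ -0.12148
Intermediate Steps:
g = -2579/2 (g = 6 + (½)*(-2591) = 6 - 2591/2 = -2579/2 ≈ -1289.5)
X = 30 (X = 5*6 = 30)
J(l) = 24 + l (J(l) = l + 24 = 24 + l)
o = 756 (o = 9*(30 + (24 + 30)) = 9*(30 + 54) = 9*84 = 756)
r/g + 2401/o = 4252/(-2579/2) + 2401/756 = 4252*(-2/2579) + 2401*(1/756) = -8504/2579 + 343/108 = -33835/278532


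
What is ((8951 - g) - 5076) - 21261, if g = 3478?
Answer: -20864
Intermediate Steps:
((8951 - g) - 5076) - 21261 = ((8951 - 1*3478) - 5076) - 21261 = ((8951 - 3478) - 5076) - 21261 = (5473 - 5076) - 21261 = 397 - 21261 = -20864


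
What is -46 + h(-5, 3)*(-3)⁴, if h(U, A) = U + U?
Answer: -856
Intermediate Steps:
h(U, A) = 2*U
-46 + h(-5, 3)*(-3)⁴ = -46 + (2*(-5))*(-3)⁴ = -46 - 10*81 = -46 - 810 = -856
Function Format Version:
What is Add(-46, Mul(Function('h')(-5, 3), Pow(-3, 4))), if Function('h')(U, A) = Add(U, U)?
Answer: -856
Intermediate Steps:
Function('h')(U, A) = Mul(2, U)
Add(-46, Mul(Function('h')(-5, 3), Pow(-3, 4))) = Add(-46, Mul(Mul(2, -5), Pow(-3, 4))) = Add(-46, Mul(-10, 81)) = Add(-46, -810) = -856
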